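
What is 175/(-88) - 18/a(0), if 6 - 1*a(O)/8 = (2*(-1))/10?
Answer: -6415/2728 ≈ -2.3515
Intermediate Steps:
a(O) = 248/5 (a(O) = 48 - 8*2*(-1)/10 = 48 - (-16)/10 = 48 - 8*(-1/5) = 48 + 8/5 = 248/5)
175/(-88) - 18/a(0) = 175/(-88) - 18/248/5 = 175*(-1/88) - 18*5/248 = -175/88 - 45/124 = -6415/2728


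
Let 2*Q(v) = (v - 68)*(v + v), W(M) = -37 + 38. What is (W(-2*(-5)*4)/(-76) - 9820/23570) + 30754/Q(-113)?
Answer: 3934369511/3663786796 ≈ 1.0739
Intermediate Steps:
W(M) = 1
Q(v) = v*(-68 + v) (Q(v) = ((v - 68)*(v + v))/2 = ((-68 + v)*(2*v))/2 = (2*v*(-68 + v))/2 = v*(-68 + v))
(W(-2*(-5)*4)/(-76) - 9820/23570) + 30754/Q(-113) = (1/(-76) - 9820/23570) + 30754/((-113*(-68 - 113))) = (1*(-1/76) - 9820*1/23570) + 30754/((-113*(-181))) = (-1/76 - 982/2357) + 30754/20453 = -76989/179132 + 30754*(1/20453) = -76989/179132 + 30754/20453 = 3934369511/3663786796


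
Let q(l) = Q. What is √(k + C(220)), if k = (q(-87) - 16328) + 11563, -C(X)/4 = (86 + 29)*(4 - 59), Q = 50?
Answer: √20585 ≈ 143.47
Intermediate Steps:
q(l) = 50
C(X) = 25300 (C(X) = -4*(86 + 29)*(4 - 59) = -460*(-55) = -4*(-6325) = 25300)
k = -4715 (k = (50 - 16328) + 11563 = -16278 + 11563 = -4715)
√(k + C(220)) = √(-4715 + 25300) = √20585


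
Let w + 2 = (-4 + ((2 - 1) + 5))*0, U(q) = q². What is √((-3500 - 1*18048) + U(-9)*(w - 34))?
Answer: 4*I*√1529 ≈ 156.41*I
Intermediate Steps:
w = -2 (w = -2 + (-4 + ((2 - 1) + 5))*0 = -2 + (-4 + (1 + 5))*0 = -2 + (-4 + 6)*0 = -2 + 2*0 = -2 + 0 = -2)
√((-3500 - 1*18048) + U(-9)*(w - 34)) = √((-3500 - 1*18048) + (-9)²*(-2 - 34)) = √((-3500 - 18048) + 81*(-36)) = √(-21548 - 2916) = √(-24464) = 4*I*√1529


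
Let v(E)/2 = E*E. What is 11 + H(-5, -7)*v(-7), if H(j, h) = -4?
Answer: -381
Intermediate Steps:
v(E) = 2*E² (v(E) = 2*(E*E) = 2*E²)
11 + H(-5, -7)*v(-7) = 11 - 8*(-7)² = 11 - 8*49 = 11 - 4*98 = 11 - 392 = -381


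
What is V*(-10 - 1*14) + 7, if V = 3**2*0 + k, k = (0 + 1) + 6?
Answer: -161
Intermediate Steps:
k = 7 (k = 1 + 6 = 7)
V = 7 (V = 3**2*0 + 7 = 9*0 + 7 = 0 + 7 = 7)
V*(-10 - 1*14) + 7 = 7*(-10 - 1*14) + 7 = 7*(-10 - 14) + 7 = 7*(-24) + 7 = -168 + 7 = -161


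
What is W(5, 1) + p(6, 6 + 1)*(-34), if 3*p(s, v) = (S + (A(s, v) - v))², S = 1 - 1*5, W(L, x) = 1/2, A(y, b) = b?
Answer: -1085/6 ≈ -180.83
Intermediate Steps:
W(L, x) = ½
S = -4 (S = 1 - 5 = -4)
p(s, v) = 16/3 (p(s, v) = (-4 + (v - v))²/3 = (-4 + 0)²/3 = (⅓)*(-4)² = (⅓)*16 = 16/3)
W(5, 1) + p(6, 6 + 1)*(-34) = ½ + (16/3)*(-34) = ½ - 544/3 = -1085/6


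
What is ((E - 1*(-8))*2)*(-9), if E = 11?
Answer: -342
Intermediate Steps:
((E - 1*(-8))*2)*(-9) = ((11 - 1*(-8))*2)*(-9) = ((11 + 8)*2)*(-9) = (19*2)*(-9) = 38*(-9) = -342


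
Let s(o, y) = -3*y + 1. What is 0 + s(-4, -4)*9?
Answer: 117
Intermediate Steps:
s(o, y) = 1 - 3*y
0 + s(-4, -4)*9 = 0 + (1 - 3*(-4))*9 = 0 + (1 + 12)*9 = 0 + 13*9 = 0 + 117 = 117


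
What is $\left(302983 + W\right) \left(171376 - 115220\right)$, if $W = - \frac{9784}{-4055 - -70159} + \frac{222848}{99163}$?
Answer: $\frac{13941350494334584712}{819383869} \approx 1.7014 \cdot 10^{10}$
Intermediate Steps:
$W = \frac{1720116675}{819383869}$ ($W = - \frac{9784}{-4055 + 70159} + 222848 \cdot \frac{1}{99163} = - \frac{9784}{66104} + \frac{222848}{99163} = \left(-9784\right) \frac{1}{66104} + \frac{222848}{99163} = - \frac{1223}{8263} + \frac{222848}{99163} = \frac{1720116675}{819383869} \approx 2.0993$)
$\left(302983 + W\right) \left(171376 - 115220\right) = \left(302983 + \frac{1720116675}{819383869}\right) \left(171376 - 115220\right) = \frac{248261102897902}{819383869} \cdot 56156 = \frac{13941350494334584712}{819383869}$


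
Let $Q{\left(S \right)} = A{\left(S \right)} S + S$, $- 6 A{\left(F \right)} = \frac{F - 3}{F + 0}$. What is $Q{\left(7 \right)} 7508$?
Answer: $\frac{142652}{3} \approx 47551.0$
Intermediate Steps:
$A{\left(F \right)} = - \frac{-3 + F}{6 F}$ ($A{\left(F \right)} = - \frac{\left(F - 3\right) \frac{1}{F + 0}}{6} = - \frac{\left(-3 + F\right) \frac{1}{F}}{6} = - \frac{\frac{1}{F} \left(-3 + F\right)}{6} = - \frac{-3 + F}{6 F}$)
$Q{\left(S \right)} = \frac{1}{2} + \frac{5 S}{6}$ ($Q{\left(S \right)} = \frac{3 - S}{6 S} S + S = \left(\frac{1}{2} - \frac{S}{6}\right) + S = \frac{1}{2} + \frac{5 S}{6}$)
$Q{\left(7 \right)} 7508 = \left(\frac{1}{2} + \frac{5}{6} \cdot 7\right) 7508 = \left(\frac{1}{2} + \frac{35}{6}\right) 7508 = \frac{19}{3} \cdot 7508 = \frac{142652}{3}$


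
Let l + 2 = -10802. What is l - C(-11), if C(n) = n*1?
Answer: -10793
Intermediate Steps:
l = -10804 (l = -2 - 10802 = -10804)
C(n) = n
l - C(-11) = -10804 - 1*(-11) = -10804 + 11 = -10793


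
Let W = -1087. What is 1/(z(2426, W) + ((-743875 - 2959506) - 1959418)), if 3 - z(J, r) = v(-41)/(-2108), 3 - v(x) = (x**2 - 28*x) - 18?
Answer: -527/2984294194 ≈ -1.7659e-7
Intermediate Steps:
v(x) = 21 - x**2 + 28*x (v(x) = 3 - ((x**2 - 28*x) - 18) = 3 - (-18 + x**2 - 28*x) = 3 + (18 - x**2 + 28*x) = 21 - x**2 + 28*x)
z(J, r) = 879/527 (z(J, r) = 3 - (21 - 1*(-41)**2 + 28*(-41))/(-2108) = 3 - (21 - 1*1681 - 1148)*(-1)/2108 = 3 - (21 - 1681 - 1148)*(-1)/2108 = 3 - (-2808)*(-1)/2108 = 3 - 1*702/527 = 3 - 702/527 = 879/527)
1/(z(2426, W) + ((-743875 - 2959506) - 1959418)) = 1/(879/527 + ((-743875 - 2959506) - 1959418)) = 1/(879/527 + (-3703381 - 1959418)) = 1/(879/527 - 5662799) = 1/(-2984294194/527) = -527/2984294194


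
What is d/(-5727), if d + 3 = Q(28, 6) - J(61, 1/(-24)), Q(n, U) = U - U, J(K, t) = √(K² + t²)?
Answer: 1/1909 + √2143297/137448 ≈ 0.011175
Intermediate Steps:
Q(n, U) = 0
d = -3 - √2143297/24 (d = -3 + (0 - √(61² + (1/(-24))²)) = -3 + (0 - √(3721 + (-1/24)²)) = -3 + (0 - √(3721 + 1/576)) = -3 + (0 - √(2143297/576)) = -3 + (0 - √2143297/24) = -3 - √2143297/24 ≈ -64.000)
d/(-5727) = (-3 - √2143297/24)/(-5727) = (-3 - √2143297/24)*(-1/5727) = 1/1909 + √2143297/137448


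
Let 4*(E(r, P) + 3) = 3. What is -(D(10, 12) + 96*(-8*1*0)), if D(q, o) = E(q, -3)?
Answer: 9/4 ≈ 2.2500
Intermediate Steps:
E(r, P) = -9/4 (E(r, P) = -3 + (¼)*3 = -3 + ¾ = -9/4)
D(q, o) = -9/4
-(D(10, 12) + 96*(-8*1*0)) = -(-9/4 + 96*(-8*1*0)) = -(-9/4 + 96*(-8*0)) = -(-9/4 + 96*0) = -(-9/4 + 0) = -1*(-9/4) = 9/4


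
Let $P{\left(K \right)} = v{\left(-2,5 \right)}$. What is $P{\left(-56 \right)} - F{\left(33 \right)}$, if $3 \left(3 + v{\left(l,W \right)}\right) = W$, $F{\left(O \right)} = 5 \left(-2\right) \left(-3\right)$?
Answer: $- \frac{94}{3} \approx -31.333$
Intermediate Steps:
$F{\left(O \right)} = 30$ ($F{\left(O \right)} = \left(-10\right) \left(-3\right) = 30$)
$v{\left(l,W \right)} = -3 + \frac{W}{3}$
$P{\left(K \right)} = - \frac{4}{3}$ ($P{\left(K \right)} = -3 + \frac{1}{3} \cdot 5 = -3 + \frac{5}{3} = - \frac{4}{3}$)
$P{\left(-56 \right)} - F{\left(33 \right)} = - \frac{4}{3} - 30 = - \frac{94}{3}$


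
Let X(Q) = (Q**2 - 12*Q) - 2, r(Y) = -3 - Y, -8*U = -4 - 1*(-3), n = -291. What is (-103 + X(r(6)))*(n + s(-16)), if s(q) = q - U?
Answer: -51597/2 ≈ -25799.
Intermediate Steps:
U = 1/8 (U = -(-4 - 1*(-3))/8 = -(-4 + 3)/8 = -1/8*(-1) = 1/8 ≈ 0.12500)
X(Q) = -2 + Q**2 - 12*Q
s(q) = -1/8 + q (s(q) = q - 1*1/8 = q - 1/8 = -1/8 + q)
(-103 + X(r(6)))*(n + s(-16)) = (-103 + (-2 + (-3 - 1*6)**2 - 12*(-3 - 1*6)))*(-291 + (-1/8 - 16)) = (-103 + (-2 + (-3 - 6)**2 - 12*(-3 - 6)))*(-291 - 129/8) = (-103 + (-2 + (-9)**2 - 12*(-9)))*(-2457/8) = (-103 + (-2 + 81 + 108))*(-2457/8) = (-103 + 187)*(-2457/8) = 84*(-2457/8) = -51597/2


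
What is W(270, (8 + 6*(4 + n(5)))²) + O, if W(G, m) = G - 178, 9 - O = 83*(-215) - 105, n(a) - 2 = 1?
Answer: 18051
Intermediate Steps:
n(a) = 3 (n(a) = 2 + 1 = 3)
O = 17959 (O = 9 - (83*(-215) - 105) = 9 - (-17845 - 105) = 9 - 1*(-17950) = 9 + 17950 = 17959)
W(G, m) = -178 + G
W(270, (8 + 6*(4 + n(5)))²) + O = (-178 + 270) + 17959 = 92 + 17959 = 18051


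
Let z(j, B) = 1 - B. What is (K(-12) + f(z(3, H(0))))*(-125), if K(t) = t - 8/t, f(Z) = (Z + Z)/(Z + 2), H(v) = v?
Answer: 4000/3 ≈ 1333.3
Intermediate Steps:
f(Z) = 2*Z/(2 + Z) (f(Z) = (2*Z)/(2 + Z) = 2*Z/(2 + Z))
(K(-12) + f(z(3, H(0))))*(-125) = ((-12 - 8/(-12)) + 2*(1 - 1*0)/(2 + (1 - 1*0)))*(-125) = ((-12 - 8*(-1/12)) + 2*(1 + 0)/(2 + (1 + 0)))*(-125) = ((-12 + 2/3) + 2*1/(2 + 1))*(-125) = (-34/3 + 2*1/3)*(-125) = (-34/3 + 2*1*(1/3))*(-125) = (-34/3 + 2/3)*(-125) = -32/3*(-125) = 4000/3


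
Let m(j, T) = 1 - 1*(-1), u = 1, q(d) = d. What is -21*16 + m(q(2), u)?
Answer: -334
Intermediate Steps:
m(j, T) = 2 (m(j, T) = 1 + 1 = 2)
-21*16 + m(q(2), u) = -21*16 + 2 = -7*48 + 2 = -336 + 2 = -334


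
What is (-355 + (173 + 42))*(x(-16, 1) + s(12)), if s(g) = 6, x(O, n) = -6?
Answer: 0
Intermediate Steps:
(-355 + (173 + 42))*(x(-16, 1) + s(12)) = (-355 + (173 + 42))*(-6 + 6) = (-355 + 215)*0 = -140*0 = 0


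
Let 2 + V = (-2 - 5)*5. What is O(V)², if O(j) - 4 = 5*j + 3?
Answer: 31684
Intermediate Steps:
V = -37 (V = -2 + (-2 - 5)*5 = -2 - 7*5 = -2 - 35 = -37)
O(j) = 7 + 5*j (O(j) = 4 + (5*j + 3) = 4 + (3 + 5*j) = 7 + 5*j)
O(V)² = (7 + 5*(-37))² = (7 - 185)² = (-178)² = 31684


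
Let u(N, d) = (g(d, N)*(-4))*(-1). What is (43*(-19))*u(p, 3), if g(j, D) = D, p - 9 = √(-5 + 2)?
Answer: -29412 - 3268*I*√3 ≈ -29412.0 - 5660.3*I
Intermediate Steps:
p = 9 + I*√3 (p = 9 + √(-5 + 2) = 9 + √(-3) = 9 + I*√3 ≈ 9.0 + 1.732*I)
u(N, d) = 4*N (u(N, d) = (N*(-4))*(-1) = -4*N*(-1) = 4*N)
(43*(-19))*u(p, 3) = (43*(-19))*(4*(9 + I*√3)) = -817*(36 + 4*I*√3) = -29412 - 3268*I*√3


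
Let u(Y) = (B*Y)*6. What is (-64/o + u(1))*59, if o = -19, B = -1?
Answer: -2950/19 ≈ -155.26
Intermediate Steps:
u(Y) = -6*Y (u(Y) = -Y*6 = -6*Y)
(-64/o + u(1))*59 = (-64/(-19) - 6*1)*59 = (-64*(-1/19) - 6)*59 = (64/19 - 6)*59 = -50/19*59 = -2950/19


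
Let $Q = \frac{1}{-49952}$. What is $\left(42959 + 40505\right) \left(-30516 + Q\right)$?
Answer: $- \frac{15903389485889}{6244} \approx -2.547 \cdot 10^{9}$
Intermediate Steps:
$Q = - \frac{1}{49952} \approx -2.0019 \cdot 10^{-5}$
$\left(42959 + 40505\right) \left(-30516 + Q\right) = \left(42959 + 40505\right) \left(-30516 - \frac{1}{49952}\right) = 83464 \left(- \frac{1524335233}{49952}\right) = - \frac{15903389485889}{6244}$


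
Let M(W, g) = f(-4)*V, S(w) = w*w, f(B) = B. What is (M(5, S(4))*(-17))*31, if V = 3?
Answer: 6324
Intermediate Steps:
S(w) = w**2
M(W, g) = -12 (M(W, g) = -4*3 = -12)
(M(5, S(4))*(-17))*31 = -12*(-17)*31 = 204*31 = 6324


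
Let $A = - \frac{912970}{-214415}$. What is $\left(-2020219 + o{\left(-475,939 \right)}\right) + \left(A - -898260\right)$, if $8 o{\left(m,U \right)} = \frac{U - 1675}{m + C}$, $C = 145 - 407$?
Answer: $- \frac{35459118749375}{31604771} \approx -1.122 \cdot 10^{6}$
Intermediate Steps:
$C = -262$ ($C = 145 - 407 = -262$)
$A = \frac{182594}{42883}$ ($A = \left(-912970\right) \left(- \frac{1}{214415}\right) = \frac{182594}{42883} \approx 4.258$)
$o{\left(m,U \right)} = \frac{-1675 + U}{8 \left(-262 + m\right)}$ ($o{\left(m,U \right)} = \frac{\left(U - 1675\right) \frac{1}{m - 262}}{8} = \frac{\left(-1675 + U\right) \frac{1}{-262 + m}}{8} = \frac{\frac{1}{-262 + m} \left(-1675 + U\right)}{8} = \frac{-1675 + U}{8 \left(-262 + m\right)}$)
$\left(-2020219 + o{\left(-475,939 \right)}\right) + \left(A - -898260\right) = \left(-2020219 + \frac{-1675 + 939}{8 \left(-262 - 475\right)}\right) + \left(\frac{182594}{42883} - -898260\right) = \left(-2020219 + \frac{1}{8} \frac{1}{-737} \left(-736\right)\right) + \left(\frac{182594}{42883} + 898260\right) = \left(-2020219 + \frac{1}{8} \left(- \frac{1}{737}\right) \left(-736\right)\right) + \frac{38520266174}{42883} = \left(-2020219 + \frac{92}{737}\right) + \frac{38520266174}{42883} = - \frac{1488901311}{737} + \frac{38520266174}{42883} = - \frac{35459118749375}{31604771}$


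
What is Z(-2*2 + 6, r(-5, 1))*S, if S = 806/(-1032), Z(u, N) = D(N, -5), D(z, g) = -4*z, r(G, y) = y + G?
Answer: -1612/129 ≈ -12.496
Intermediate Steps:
r(G, y) = G + y
Z(u, N) = -4*N
S = -403/516 (S = 806*(-1/1032) = -403/516 ≈ -0.78101)
Z(-2*2 + 6, r(-5, 1))*S = -4*(-5 + 1)*(-403/516) = -4*(-4)*(-403/516) = 16*(-403/516) = -1612/129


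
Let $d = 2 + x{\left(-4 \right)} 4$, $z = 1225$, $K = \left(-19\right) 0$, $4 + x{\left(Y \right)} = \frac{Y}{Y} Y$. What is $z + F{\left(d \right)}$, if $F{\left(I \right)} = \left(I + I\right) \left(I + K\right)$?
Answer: $3025$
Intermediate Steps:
$x{\left(Y \right)} = -4 + Y$ ($x{\left(Y \right)} = -4 + \frac{Y}{Y} Y = -4 + 1 Y = -4 + Y$)
$K = 0$
$d = -30$ ($d = 2 + \left(-4 - 4\right) 4 = 2 - 32 = -30$)
$F{\left(I \right)} = 2 I^{2}$ ($F{\left(I \right)} = \left(I + I\right) \left(I + 0\right) = 2 I I = 2 I^{2}$)
$z + F{\left(d \right)} = 1225 + 2 \left(-30\right)^{2} = 1225 + 2 \cdot 900 = 1225 + 1800 = 3025$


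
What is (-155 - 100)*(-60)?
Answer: 15300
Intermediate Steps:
(-155 - 100)*(-60) = -255*(-60) = 15300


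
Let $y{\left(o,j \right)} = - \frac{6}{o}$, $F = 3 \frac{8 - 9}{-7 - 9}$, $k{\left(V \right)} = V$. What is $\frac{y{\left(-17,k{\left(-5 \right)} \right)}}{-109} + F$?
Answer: $\frac{5463}{29648} \approx 0.18426$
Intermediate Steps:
$F = \frac{3}{16}$ ($F = 3 \left(- \frac{1}{-16}\right) = 3 \left(\left(-1\right) \left(- \frac{1}{16}\right)\right) = 3 \cdot \frac{1}{16} = \frac{3}{16} \approx 0.1875$)
$\frac{y{\left(-17,k{\left(-5 \right)} \right)}}{-109} + F = \frac{\left(-6\right) \frac{1}{-17}}{-109} + \frac{3}{16} = \left(-6\right) \left(- \frac{1}{17}\right) \left(- \frac{1}{109}\right) + \frac{3}{16} = \frac{6}{17} \left(- \frac{1}{109}\right) + \frac{3}{16} = - \frac{6}{1853} + \frac{3}{16} = \frac{5463}{29648}$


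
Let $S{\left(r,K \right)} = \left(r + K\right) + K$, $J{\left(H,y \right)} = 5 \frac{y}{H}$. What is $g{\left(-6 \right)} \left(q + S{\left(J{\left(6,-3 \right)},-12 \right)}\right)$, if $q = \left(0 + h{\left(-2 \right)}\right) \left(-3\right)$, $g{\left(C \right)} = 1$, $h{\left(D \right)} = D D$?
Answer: $- \frac{77}{2} \approx -38.5$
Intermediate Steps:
$J{\left(H,y \right)} = \frac{5 y}{H}$
$h{\left(D \right)} = D^{2}$
$S{\left(r,K \right)} = r + 2 K$ ($S{\left(r,K \right)} = \left(K + r\right) + K = r + 2 K$)
$q = -12$ ($q = \left(0 + \left(-2\right)^{2}\right) \left(-3\right) = \left(0 + 4\right) \left(-3\right) = 4 \left(-3\right) = -12$)
$g{\left(-6 \right)} \left(q + S{\left(J{\left(6,-3 \right)},-12 \right)}\right) = 1 \left(-12 + \left(5 \left(-3\right) \frac{1}{6} + 2 \left(-12\right)\right)\right) = 1 \left(-12 - \left(24 + 15 \cdot \frac{1}{6}\right)\right) = 1 \left(-12 - \frac{53}{2}\right) = 1 \left(- \frac{77}{2}\right) = - \frac{77}{2}$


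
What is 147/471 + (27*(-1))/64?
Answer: -1103/10048 ≈ -0.10977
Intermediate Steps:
147/471 + (27*(-1))/64 = 147*(1/471) - 27*1/64 = 49/157 - 27/64 = -1103/10048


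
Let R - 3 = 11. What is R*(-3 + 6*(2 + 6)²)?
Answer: 5334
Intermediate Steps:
R = 14 (R = 3 + 11 = 14)
R*(-3 + 6*(2 + 6)²) = 14*(-3 + 6*(2 + 6)²) = 14*(-3 + 6*8²) = 14*(-3 + 6*64) = 14*(-3 + 384) = 14*381 = 5334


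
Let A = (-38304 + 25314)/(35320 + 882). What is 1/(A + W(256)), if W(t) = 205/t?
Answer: 4633856/2047985 ≈ 2.2626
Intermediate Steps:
A = -6495/18101 (A = -12990/36202 = -12990*1/36202 = -6495/18101 ≈ -0.35882)
1/(A + W(256)) = 1/(-6495/18101 + 205/256) = 1/(2047985/4633856) = 4633856/2047985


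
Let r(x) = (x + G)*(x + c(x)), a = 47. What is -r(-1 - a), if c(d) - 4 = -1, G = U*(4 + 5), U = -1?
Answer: -2565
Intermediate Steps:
G = -9 (G = -(4 + 5) = -1*9 = -9)
c(d) = 3 (c(d) = 4 - 1 = 3)
r(x) = (-9 + x)*(3 + x) (r(x) = (x - 9)*(x + 3) = (-9 + x)*(3 + x))
-r(-1 - a) = -(-27 + (-1 - 1*47)**2 - 6*(-1 - 1*47)) = -(-27 + (-1 - 47)**2 - 6*(-1 - 47)) = -(-27 + (-48)**2 - 6*(-48)) = -(-27 + 2304 + 288) = -1*2565 = -2565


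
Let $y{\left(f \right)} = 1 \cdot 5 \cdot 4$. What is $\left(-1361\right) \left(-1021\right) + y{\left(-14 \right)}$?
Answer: $1389601$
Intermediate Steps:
$y{\left(f \right)} = 20$ ($y{\left(f \right)} = 5 \cdot 4 = 20$)
$\left(-1361\right) \left(-1021\right) + y{\left(-14 \right)} = \left(-1361\right) \left(-1021\right) + 20 = 1389581 + 20 = 1389601$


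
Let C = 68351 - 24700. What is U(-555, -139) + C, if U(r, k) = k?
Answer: 43512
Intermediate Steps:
C = 43651
U(-555, -139) + C = -139 + 43651 = 43512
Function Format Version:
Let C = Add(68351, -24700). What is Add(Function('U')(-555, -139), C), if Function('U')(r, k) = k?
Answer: 43512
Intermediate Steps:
C = 43651
Add(Function('U')(-555, -139), C) = Add(-139, 43651) = 43512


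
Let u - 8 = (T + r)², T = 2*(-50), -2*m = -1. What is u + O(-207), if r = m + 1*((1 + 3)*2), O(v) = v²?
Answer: 204917/4 ≈ 51229.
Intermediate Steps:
m = ½ (m = -½*(-1) = ½ ≈ 0.50000)
T = -100
r = 17/2 (r = ½ + 1*((1 + 3)*2) = ½ + 1*(4*2) = ½ + 1*8 = ½ + 8 = 17/2 ≈ 8.5000)
u = 33521/4 (u = 8 + (-100 + 17/2)² = 8 + (-183/2)² = 8 + 33489/4 = 33521/4 ≈ 8380.3)
u + O(-207) = 33521/4 + (-207)² = 33521/4 + 42849 = 204917/4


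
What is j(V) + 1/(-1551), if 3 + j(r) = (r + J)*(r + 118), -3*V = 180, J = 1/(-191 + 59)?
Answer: -3601877/1034 ≈ -3483.4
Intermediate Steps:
J = -1/132 (J = 1/(-132) = -1/132 ≈ -0.0075758)
V = -60 (V = -1/3*180 = -60)
j(r) = -3 + (118 + r)*(-1/132 + r) (j(r) = -3 + (r - 1/132)*(r + 118) = -3 + (-1/132 + r)*(118 + r) = -3 + (118 + r)*(-1/132 + r))
j(V) + 1/(-1551) = (-257/66 + (-60)**2 + (15575/132)*(-60)) + 1/(-1551) = (-257/66 + 3600 - 77875/11) - 1/1551 = -229907/66 - 1/1551 = -3601877/1034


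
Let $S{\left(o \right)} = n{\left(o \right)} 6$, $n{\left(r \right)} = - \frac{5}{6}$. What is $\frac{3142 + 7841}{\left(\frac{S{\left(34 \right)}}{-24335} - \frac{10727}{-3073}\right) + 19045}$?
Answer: $\frac{164264944053}{284894773477} \approx 0.57658$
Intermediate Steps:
$n{\left(r \right)} = - \frac{5}{6}$ ($n{\left(r \right)} = \left(-5\right) \frac{1}{6} = - \frac{5}{6}$)
$S{\left(o \right)} = -5$ ($S{\left(o \right)} = \left(- \frac{5}{6}\right) 6 = -5$)
$\frac{3142 + 7841}{\left(\frac{S{\left(34 \right)}}{-24335} - \frac{10727}{-3073}\right) + 19045} = \frac{3142 + 7841}{\left(- \frac{5}{-24335} - \frac{10727}{-3073}\right) + 19045} = \frac{10983}{\left(\left(-5\right) \left(- \frac{1}{24335}\right) - - \frac{10727}{3073}\right) + 19045} = \frac{10983}{\left(\frac{1}{4867} + \frac{10727}{3073}\right) + 19045} = \frac{10983}{\frac{52211382}{14956291} + 19045} = \frac{10983}{\frac{284894773477}{14956291}} = 10983 \cdot \frac{14956291}{284894773477} = \frac{164264944053}{284894773477}$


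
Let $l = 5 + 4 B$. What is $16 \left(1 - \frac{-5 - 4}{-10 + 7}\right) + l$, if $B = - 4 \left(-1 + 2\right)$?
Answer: $-43$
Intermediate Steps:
$B = -4$ ($B = \left(-4\right) 1 = -4$)
$l = -11$ ($l = 5 + 4 \left(-4\right) = 5 - 16 = -11$)
$16 \left(1 - \frac{-5 - 4}{-10 + 7}\right) + l = 16 \left(1 - \frac{-5 - 4}{-10 + 7}\right) - 11 = 16 \left(1 - - \frac{9}{-3}\right) - 11 = 16 \left(1 - \left(-9\right) \left(- \frac{1}{3}\right)\right) - 11 = 16 \left(1 - 3\right) - 11 = 16 \left(-2\right) - 11 = -32 - 11 = -43$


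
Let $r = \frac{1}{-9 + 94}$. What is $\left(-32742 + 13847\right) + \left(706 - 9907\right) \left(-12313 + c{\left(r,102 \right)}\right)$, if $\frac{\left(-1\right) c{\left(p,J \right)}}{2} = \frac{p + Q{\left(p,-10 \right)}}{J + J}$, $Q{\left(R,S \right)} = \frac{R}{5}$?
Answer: $\frac{818397564251}{7225} \approx 1.1327 \cdot 10^{8}$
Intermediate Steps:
$Q{\left(R,S \right)} = \frac{R}{5}$ ($Q{\left(R,S \right)} = R \frac{1}{5} = \frac{R}{5}$)
$r = \frac{1}{85} \approx 0.011765$
$c{\left(p,J \right)} = - \frac{6 p}{5 J}$ ($c{\left(p,J \right)} = - 2 \frac{p + \frac{p}{5}}{J + J} = - 2 \frac{\frac{6}{5} p}{2 J} = - 2 \frac{6 p}{5} \frac{1}{2 J} = - 2 \frac{3 p}{5 J} = - \frac{6 p}{5 J}$)
$\left(-32742 + 13847\right) + \left(706 - 9907\right) \left(-12313 + c{\left(r,102 \right)}\right) = \left(-32742 + 13847\right) + \left(706 - 9907\right) \left(-12313 - \frac{6}{425 \cdot 102}\right) = -18895 - 9201 \left(-12313 - \frac{6}{425} \cdot \frac{1}{102}\right) = -18895 - 9201 \left(-12313 - \frac{1}{7225}\right) = -18895 - - \frac{818534080626}{7225} = -18895 + \frac{818534080626}{7225} = \frac{818397564251}{7225}$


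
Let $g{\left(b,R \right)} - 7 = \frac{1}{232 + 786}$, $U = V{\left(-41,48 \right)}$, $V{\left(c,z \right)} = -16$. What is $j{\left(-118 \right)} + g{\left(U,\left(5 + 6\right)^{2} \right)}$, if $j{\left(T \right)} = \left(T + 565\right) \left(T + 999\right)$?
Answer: $\frac{400902653}{1018} \approx 3.9381 \cdot 10^{5}$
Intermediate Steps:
$U = -16$
$j{\left(T \right)} = \left(565 + T\right) \left(999 + T\right)$
$g{\left(b,R \right)} = \frac{7127}{1018}$ ($g{\left(b,R \right)} = 7 + \frac{1}{232 + 786} = 7 + \frac{1}{1018} = \frac{7127}{1018}$)
$j{\left(-118 \right)} + g{\left(U,\left(5 + 6\right)^{2} \right)} = \left(564435 + \left(-118\right)^{2} + 1564 \left(-118\right)\right) + \frac{7127}{1018} = \left(564435 + 13924 - 184552\right) + \frac{7127}{1018} = 393807 + \frac{7127}{1018} = \frac{400902653}{1018}$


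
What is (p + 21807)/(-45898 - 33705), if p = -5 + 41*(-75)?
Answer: -18727/79603 ≈ -0.23526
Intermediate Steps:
p = -3080 (p = -5 - 3075 = -3080)
(p + 21807)/(-45898 - 33705) = (-3080 + 21807)/(-45898 - 33705) = 18727/(-79603) = 18727*(-1/79603) = -18727/79603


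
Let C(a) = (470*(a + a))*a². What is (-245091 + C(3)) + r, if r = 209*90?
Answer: -200901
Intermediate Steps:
C(a) = 940*a³ (C(a) = (470*(2*a))*a² = (940*a)*a² = 940*a³)
r = 18810
(-245091 + C(3)) + r = (-245091 + 940*3³) + 18810 = (-245091 + 940*27) + 18810 = (-245091 + 25380) + 18810 = -219711 + 18810 = -200901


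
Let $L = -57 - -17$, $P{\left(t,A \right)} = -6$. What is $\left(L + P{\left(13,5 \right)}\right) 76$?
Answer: $-3496$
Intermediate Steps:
$L = -40$ ($L = -57 + 17 = -40$)
$\left(L + P{\left(13,5 \right)}\right) 76 = \left(-40 - 6\right) 76 = \left(-46\right) 76 = -3496$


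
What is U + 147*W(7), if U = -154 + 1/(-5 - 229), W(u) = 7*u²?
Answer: 11762477/234 ≈ 50267.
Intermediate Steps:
U = -36037/234 (U = -154 + 1/(-234) = -154 - 1/234 = -36037/234 ≈ -154.00)
U + 147*W(7) = -36037/234 + 147*(7*7²) = -36037/234 + 147*(7*49) = -36037/234 + 147*343 = -36037/234 + 50421 = 11762477/234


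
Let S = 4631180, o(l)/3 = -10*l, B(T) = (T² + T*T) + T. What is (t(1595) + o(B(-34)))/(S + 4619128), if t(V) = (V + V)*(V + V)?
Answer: 2526940/2312577 ≈ 1.0927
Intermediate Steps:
B(T) = T + 2*T² (B(T) = (T² + T²) + T = 2*T² + T = T + 2*T²)
o(l) = -30*l (o(l) = 3*(-10*l) = -30*l)
t(V) = 4*V² (t(V) = (2*V)*(2*V) = 4*V²)
(t(1595) + o(B(-34)))/(S + 4619128) = (4*1595² - (-1020)*(1 + 2*(-34)))/(4631180 + 4619128) = (4*2544025 - (-1020)*(1 - 68))/9250308 = (10176100 - (-1020)*(-67))*(1/9250308) = (10176100 - 30*2278)*(1/9250308) = (10176100 - 68340)*(1/9250308) = 10107760*(1/9250308) = 2526940/2312577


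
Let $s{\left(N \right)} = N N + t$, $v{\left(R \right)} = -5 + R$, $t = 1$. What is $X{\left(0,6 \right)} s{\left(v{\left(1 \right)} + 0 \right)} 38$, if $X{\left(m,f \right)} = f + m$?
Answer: $3876$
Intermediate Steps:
$s{\left(N \right)} = 1 + N^{2}$ ($s{\left(N \right)} = N N + 1 = N^{2} + 1 = 1 + N^{2}$)
$X{\left(0,6 \right)} s{\left(v{\left(1 \right)} + 0 \right)} 38 = \left(6 + 0\right) \left(1 + \left(\left(-5 + 1\right) + 0\right)^{2}\right) 38 = 6 \left(1 + \left(-4 + 0\right)^{2}\right) 38 = 6 \left(1 + \left(-4\right)^{2}\right) 38 = 6 \left(1 + 16\right) 38 = 6 \cdot 17 \cdot 38 = 102 \cdot 38 = 3876$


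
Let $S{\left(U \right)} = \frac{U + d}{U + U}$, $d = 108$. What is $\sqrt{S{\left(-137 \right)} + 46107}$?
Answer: $\frac{\sqrt{3461537078}}{274} \approx 214.73$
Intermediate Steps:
$S{\left(U \right)} = \frac{108 + U}{2 U}$ ($S{\left(U \right)} = \frac{U + 108}{U + U} = \frac{108 + U}{2 U}$)
$\sqrt{S{\left(-137 \right)} + 46107} = \sqrt{\frac{108 - 137}{2 \left(-137\right)} + 46107} = \sqrt{\frac{1}{2} \left(- \frac{1}{137}\right) \left(-29\right) + 46107} = \sqrt{\frac{29}{274} + 46107} = \sqrt{\frac{12633347}{274}} = \frac{\sqrt{3461537078}}{274}$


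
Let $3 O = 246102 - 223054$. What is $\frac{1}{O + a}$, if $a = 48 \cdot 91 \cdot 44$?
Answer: $\frac{3}{599624} \approx 5.0031 \cdot 10^{-6}$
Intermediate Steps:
$a = 192192$ ($a = 4368 \cdot 44 = 192192$)
$O = \frac{23048}{3}$ ($O = \frac{246102 - 223054}{3} = \frac{1}{3} \cdot 23048 = \frac{23048}{3} \approx 7682.7$)
$\frac{1}{O + a} = \frac{1}{\frac{23048}{3} + 192192} = \frac{1}{\frac{599624}{3}} = \frac{3}{599624}$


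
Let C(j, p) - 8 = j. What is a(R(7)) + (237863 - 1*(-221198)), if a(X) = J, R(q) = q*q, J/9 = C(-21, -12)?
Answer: 458944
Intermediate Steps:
C(j, p) = 8 + j
J = -117 (J = 9*(8 - 21) = 9*(-13) = -117)
R(q) = q²
a(X) = -117
a(R(7)) + (237863 - 1*(-221198)) = -117 + (237863 - 1*(-221198)) = -117 + (237863 + 221198) = -117 + 459061 = 458944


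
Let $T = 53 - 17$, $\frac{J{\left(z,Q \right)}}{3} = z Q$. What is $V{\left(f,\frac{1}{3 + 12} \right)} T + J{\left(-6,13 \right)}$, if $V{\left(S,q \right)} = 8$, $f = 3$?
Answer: $54$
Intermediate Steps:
$J{\left(z,Q \right)} = 3 Q z$ ($J{\left(z,Q \right)} = 3 z Q = 3 Q z$)
$T = 36$ ($T = 53 - 17 = 36$)
$V{\left(f,\frac{1}{3 + 12} \right)} T + J{\left(-6,13 \right)} = 8 \cdot 36 + 3 \cdot 13 \left(-6\right) = 288 - 234 = 54$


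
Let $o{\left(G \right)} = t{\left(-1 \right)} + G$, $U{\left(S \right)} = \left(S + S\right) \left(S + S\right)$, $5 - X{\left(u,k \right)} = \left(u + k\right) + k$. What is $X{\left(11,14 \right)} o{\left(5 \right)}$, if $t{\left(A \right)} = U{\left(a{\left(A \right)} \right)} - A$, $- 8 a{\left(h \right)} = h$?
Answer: $- \frac{1649}{8} \approx -206.13$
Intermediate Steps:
$X{\left(u,k \right)} = 5 - u - 2 k$ ($X{\left(u,k \right)} = 5 - \left(\left(u + k\right) + k\right) = 5 - \left(\left(k + u\right) + k\right) = 5 - \left(u + 2 k\right) = 5 - u - 2 k$)
$a{\left(h \right)} = - \frac{h}{8}$
$U{\left(S \right)} = 4 S^{2}$ ($U{\left(S \right)} = 2 S 2 S = 4 S^{2}$)
$t{\left(A \right)} = - A + \frac{A^{2}}{16}$ ($t{\left(A \right)} = 4 \left(- \frac{A}{8}\right)^{2} - A = 4 \frac{A^{2}}{64} - A = \frac{A^{2}}{16} - A = - A + \frac{A^{2}}{16}$)
$o{\left(G \right)} = \frac{17}{16} + G$ ($o{\left(G \right)} = \frac{1}{16} \left(-1\right) \left(-16 - 1\right) + G = \frac{1}{16} \left(-1\right) \left(-17\right) + G = \frac{17}{16} + G$)
$X{\left(11,14 \right)} o{\left(5 \right)} = \left(5 - 11 - 28\right) \left(\frac{17}{16} + 5\right) = \left(5 - 11 - 28\right) \frac{97}{16} = \left(-34\right) \frac{97}{16} = - \frac{1649}{8}$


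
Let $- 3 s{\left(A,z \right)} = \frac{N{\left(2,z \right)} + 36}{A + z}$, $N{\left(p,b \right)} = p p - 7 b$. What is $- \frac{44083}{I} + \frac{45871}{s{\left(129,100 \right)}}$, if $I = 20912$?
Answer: $\frac{54914887087}{1150160} \approx 47745.0$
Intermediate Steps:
$N{\left(p,b \right)} = p^{2} - 7 b$
$s{\left(A,z \right)} = - \frac{40 - 7 z}{3 \left(A + z\right)}$ ($s{\left(A,z \right)} = - \frac{\left(\left(2^{2} - 7 z\right) + 36\right) \frac{1}{A + z}}{3} = - \frac{\left(\left(4 - 7 z\right) + 36\right) \frac{1}{A + z}}{3} = - \frac{\left(40 - 7 z\right) \frac{1}{A + z}}{3} = - \frac{\frac{1}{A + z} \left(40 - 7 z\right)}{3} = - \frac{40 - 7 z}{3 \left(A + z\right)}$)
$- \frac{44083}{I} + \frac{45871}{s{\left(129,100 \right)}} = - \frac{44083}{20912} + \frac{45871}{\frac{1}{3} \frac{1}{129 + 100} \left(-40 + 7 \cdot 100\right)} = \left(-44083\right) \frac{1}{20912} + \frac{45871}{\frac{1}{3} \cdot \frac{1}{229} \left(-40 + 700\right)} = - \frac{44083}{20912} + \frac{45871}{\frac{1}{3} \cdot \frac{1}{229} \cdot 660} = - \frac{44083}{20912} + \frac{45871}{\frac{220}{229}} = - \frac{44083}{20912} + 45871 \cdot \frac{229}{220} = - \frac{44083}{20912} + \frac{10504459}{220} = \frac{54914887087}{1150160}$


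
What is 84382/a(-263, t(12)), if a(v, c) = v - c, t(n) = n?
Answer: -84382/275 ≈ -306.84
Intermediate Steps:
84382/a(-263, t(12)) = 84382/(-263 - 1*12) = 84382/(-263 - 12) = 84382/(-275) = 84382*(-1/275) = -84382/275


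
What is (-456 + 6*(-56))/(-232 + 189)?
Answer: 792/43 ≈ 18.419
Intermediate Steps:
(-456 + 6*(-56))/(-232 + 189) = (-456 - 336)/(-43) = -792*(-1/43) = 792/43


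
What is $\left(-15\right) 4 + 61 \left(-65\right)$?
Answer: $-4025$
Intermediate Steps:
$\left(-15\right) 4 + 61 \left(-65\right) = -60 - 3965 = -4025$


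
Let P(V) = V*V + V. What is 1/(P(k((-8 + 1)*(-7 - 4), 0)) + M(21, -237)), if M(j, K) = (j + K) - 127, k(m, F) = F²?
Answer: -1/343 ≈ -0.0029155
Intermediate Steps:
P(V) = V + V² (P(V) = V² + V = V + V²)
M(j, K) = -127 + K + j (M(j, K) = (K + j) - 127 = -127 + K + j)
1/(P(k((-8 + 1)*(-7 - 4), 0)) + M(21, -237)) = 1/(0²*(1 + 0²) + (-127 - 237 + 21)) = 1/(0*(1 + 0) - 343) = 1/(0*1 - 343) = 1/(0 - 343) = 1/(-343) = -1/343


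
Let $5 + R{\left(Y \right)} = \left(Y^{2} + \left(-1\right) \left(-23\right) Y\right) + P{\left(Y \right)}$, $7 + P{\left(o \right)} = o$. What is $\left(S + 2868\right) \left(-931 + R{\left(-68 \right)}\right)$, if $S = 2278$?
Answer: $10544154$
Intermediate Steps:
$P{\left(o \right)} = -7 + o$
$R{\left(Y \right)} = -12 + Y^{2} + 24 Y$ ($R{\left(Y \right)} = -5 + \left(\left(Y^{2} + \left(-1\right) \left(-23\right) Y\right) + \left(-7 + Y\right)\right) = -5 + \left(\left(Y^{2} + 23 Y\right) + \left(-7 + Y\right)\right) = -5 + \left(-7 + Y^{2} + 24 Y\right) = -12 + Y^{2} + 24 Y$)
$\left(S + 2868\right) \left(-931 + R{\left(-68 \right)}\right) = \left(2278 + 2868\right) \left(-931 + \left(-12 + \left(-68\right)^{2} + 24 \left(-68\right)\right)\right) = 5146 \left(-931 - -2980\right) = 5146 \left(-931 + 2980\right) = 5146 \cdot 2049 = 10544154$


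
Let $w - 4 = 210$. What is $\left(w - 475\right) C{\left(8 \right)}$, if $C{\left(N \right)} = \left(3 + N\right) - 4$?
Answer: $-1827$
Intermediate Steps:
$w = 214$ ($w = 4 + 210 = 214$)
$C{\left(N \right)} = -1 + N$
$\left(w - 475\right) C{\left(8 \right)} = \left(214 - 475\right) \left(-1 + 8\right) = \left(-261\right) 7 = -1827$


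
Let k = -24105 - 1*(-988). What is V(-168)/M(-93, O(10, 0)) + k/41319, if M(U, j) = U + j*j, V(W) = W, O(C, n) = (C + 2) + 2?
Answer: -9322643/4255857 ≈ -2.1905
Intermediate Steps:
O(C, n) = 4 + C (O(C, n) = (2 + C) + 2 = 4 + C)
M(U, j) = U + j²
k = -23117 (k = -24105 + 988 = -23117)
V(-168)/M(-93, O(10, 0)) + k/41319 = -168/(-93 + (4 + 10)²) - 23117/41319 = -168/(-93 + 14²) - 23117*1/41319 = -168/(-93 + 196) - 23117/41319 = -168/103 - 23117/41319 = -9322643/4255857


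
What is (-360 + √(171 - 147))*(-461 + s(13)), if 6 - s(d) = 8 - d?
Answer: 162000 - 900*√6 ≈ 1.5980e+5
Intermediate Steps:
s(d) = -2 + d (s(d) = 6 - (8 - d) = 6 + (-8 + d) = -2 + d)
(-360 + √(171 - 147))*(-461 + s(13)) = (-360 + √(171 - 147))*(-461 + (-2 + 13)) = (-360 + √24)*(-461 + 11) = (-360 + 2*√6)*(-450) = 162000 - 900*√6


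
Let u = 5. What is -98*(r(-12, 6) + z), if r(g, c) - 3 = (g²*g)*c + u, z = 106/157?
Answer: 159388572/157 ≈ 1.0152e+6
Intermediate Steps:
z = 106/157 (z = 106*(1/157) = 106/157 ≈ 0.67516)
r(g, c) = 8 + c*g³ (r(g, c) = 3 + ((g²*g)*c + 5) = 3 + (g³*c + 5) = 3 + (c*g³ + 5) = 3 + (5 + c*g³) = 8 + c*g³)
-98*(r(-12, 6) + z) = -98*((8 + 6*(-12)³) + 106/157) = -98*((8 + 6*(-1728)) + 106/157) = -98*((8 - 10368) + 106/157) = -98*(-10360 + 106/157) = -98*(-1626414/157) = 159388572/157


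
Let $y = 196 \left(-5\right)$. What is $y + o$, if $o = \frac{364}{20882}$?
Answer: $- \frac{10231998}{10441} \approx -979.98$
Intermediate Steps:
$o = \frac{182}{10441}$ ($o = 364 \cdot \frac{1}{20882} = \frac{182}{10441} \approx 0.017431$)
$y = -980$
$y + o = -980 + \frac{182}{10441} = - \frac{10231998}{10441}$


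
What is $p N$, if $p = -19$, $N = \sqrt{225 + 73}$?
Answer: $- 19 \sqrt{298} \approx -327.99$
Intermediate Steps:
$N = \sqrt{298} \approx 17.263$
$p N = - 19 \sqrt{298}$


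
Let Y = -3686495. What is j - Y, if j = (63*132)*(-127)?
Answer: 2630363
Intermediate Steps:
j = -1056132 (j = 8316*(-127) = -1056132)
j - Y = -1056132 - 1*(-3686495) = -1056132 + 3686495 = 2630363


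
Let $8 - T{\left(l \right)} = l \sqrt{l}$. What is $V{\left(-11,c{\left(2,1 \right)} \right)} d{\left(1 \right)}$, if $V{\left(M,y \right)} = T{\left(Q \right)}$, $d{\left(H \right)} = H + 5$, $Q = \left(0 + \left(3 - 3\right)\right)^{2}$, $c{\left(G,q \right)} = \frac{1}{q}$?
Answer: $48$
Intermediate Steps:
$Q = 0$ ($Q = \left(0 + \left(3 - 3\right)\right)^{2} = \left(0 + 0\right)^{2} = 0^{2} = 0$)
$T{\left(l \right)} = 8 - l^{\frac{3}{2}}$ ($T{\left(l \right)} = 8 - l \sqrt{l} = 8 - l^{\frac{3}{2}}$)
$d{\left(H \right)} = 5 + H$
$V{\left(M,y \right)} = 8$ ($V{\left(M,y \right)} = 8 - 0^{\frac{3}{2}} = 8 - 0 = 8 + 0 = 8$)
$V{\left(-11,c{\left(2,1 \right)} \right)} d{\left(1 \right)} = 8 \left(5 + 1\right) = 8 \cdot 6 = 48$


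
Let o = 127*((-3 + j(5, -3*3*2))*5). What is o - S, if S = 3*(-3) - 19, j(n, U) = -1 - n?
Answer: -5687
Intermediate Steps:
S = -28 (S = -9 - 19 = -28)
o = -5715 (o = 127*((-3 + (-1 - 1*5))*5) = 127*((-3 + (-1 - 5))*5) = 127*((-3 - 6)*5) = 127*(-9*5) = 127*(-45) = -5715)
o - S = -5715 - 1*(-28) = -5715 + 28 = -5687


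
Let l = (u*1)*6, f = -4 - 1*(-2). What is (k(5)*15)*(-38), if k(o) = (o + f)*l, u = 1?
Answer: -10260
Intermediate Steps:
f = -2 (f = -4 + 2 = -2)
l = 6 (l = (1*1)*6 = 1*6 = 6)
k(o) = -12 + 6*o (k(o) = (o - 2)*6 = (-2 + o)*6 = -12 + 6*o)
(k(5)*15)*(-38) = ((-12 + 6*5)*15)*(-38) = ((-12 + 30)*15)*(-38) = (18*15)*(-38) = 270*(-38) = -10260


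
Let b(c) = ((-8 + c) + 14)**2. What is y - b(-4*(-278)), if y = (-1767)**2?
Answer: 1872365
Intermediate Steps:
y = 3122289
b(c) = (6 + c)**2
y - b(-4*(-278)) = 3122289 - (6 - 4*(-278))**2 = 3122289 - (6 + 1112)**2 = 3122289 - 1*1118**2 = 3122289 - 1*1249924 = 3122289 - 1249924 = 1872365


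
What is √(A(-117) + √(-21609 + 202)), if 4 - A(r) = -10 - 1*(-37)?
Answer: √(-23 + I*√21407) ≈ 7.9091 + 9.2495*I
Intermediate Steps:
A(r) = -23 (A(r) = 4 - (-10 - 1*(-37)) = 4 - (-10 + 37) = 4 - 1*27 = 4 - 27 = -23)
√(A(-117) + √(-21609 + 202)) = √(-23 + √(-21609 + 202)) = √(-23 + √(-21407)) = √(-23 + I*√21407)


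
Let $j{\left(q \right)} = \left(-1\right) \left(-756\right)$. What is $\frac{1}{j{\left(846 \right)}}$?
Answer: $\frac{1}{756} \approx 0.0013228$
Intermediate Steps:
$j{\left(q \right)} = 756$
$\frac{1}{j{\left(846 \right)}} = \frac{1}{756}$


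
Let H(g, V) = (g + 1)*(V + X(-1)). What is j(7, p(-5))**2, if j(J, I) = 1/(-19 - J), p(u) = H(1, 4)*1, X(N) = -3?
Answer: 1/676 ≈ 0.0014793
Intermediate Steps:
H(g, V) = (1 + g)*(-3 + V) (H(g, V) = (g + 1)*(V - 3) = (1 + g)*(-3 + V))
p(u) = 2 (p(u) = (-3 + 4 - 3*1 + 4*1)*1 = (-3 + 4 - 3 + 4)*1 = 2*1 = 2)
j(7, p(-5))**2 = (-1/(19 + 7))**2 = (-1/26)**2 = 1/676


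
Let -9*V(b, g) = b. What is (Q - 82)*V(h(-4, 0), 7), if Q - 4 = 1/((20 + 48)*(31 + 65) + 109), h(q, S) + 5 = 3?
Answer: -1035370/59733 ≈ -17.333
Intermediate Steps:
h(q, S) = -2 (h(q, S) = -5 + 3 = -2)
V(b, g) = -b/9
Q = 26549/6637 (Q = 4 + 1/((20 + 48)*(31 + 65) + 109) = 4 + 1/(68*96 + 109) = 4 + 1/(6528 + 109) = 4 + 1/6637 = 26549/6637 ≈ 4.0002)
(Q - 82)*V(h(-4, 0), 7) = (26549/6637 - 82)*(-⅑*(-2)) = -517685/6637*2/9 = -1035370/59733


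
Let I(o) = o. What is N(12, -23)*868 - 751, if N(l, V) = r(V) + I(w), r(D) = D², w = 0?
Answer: 458421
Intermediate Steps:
N(l, V) = V² (N(l, V) = V² + 0 = V²)
N(12, -23)*868 - 751 = (-23)²*868 - 751 = 529*868 - 751 = 459172 - 751 = 458421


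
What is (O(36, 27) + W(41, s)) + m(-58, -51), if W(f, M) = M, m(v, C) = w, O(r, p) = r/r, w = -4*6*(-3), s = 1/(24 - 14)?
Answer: 731/10 ≈ 73.100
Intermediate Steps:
s = 1/10 ≈ 0.10000
w = 72 (w = -24*(-3) = 72)
O(r, p) = 1
m(v, C) = 72
(O(36, 27) + W(41, s)) + m(-58, -51) = (1 + 1/10) + 72 = 11/10 + 72 = 731/10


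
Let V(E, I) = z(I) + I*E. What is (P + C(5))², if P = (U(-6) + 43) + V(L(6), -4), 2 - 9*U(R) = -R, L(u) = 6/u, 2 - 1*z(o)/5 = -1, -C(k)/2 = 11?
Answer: 80656/81 ≈ 995.75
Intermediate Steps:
C(k) = -22 (C(k) = -2*11 = -22)
z(o) = 15 (z(o) = 10 - 5*(-1) = 10 + 5 = 15)
V(E, I) = 15 + E*I (V(E, I) = 15 + I*E = 15 + E*I)
U(R) = 2/9 + R/9 (U(R) = 2/9 - (-1)*R/9 = 2/9 + R/9)
P = 482/9 (P = ((2/9 + (⅑)*(-6)) + 43) + (15 + (6/6)*(-4)) = ((2/9 - ⅔) + 43) + (15 + (6*(⅙))*(-4)) = (-4/9 + 43) + (15 + 1*(-4)) = 383/9 + (15 - 4) = 383/9 + 11 = 482/9 ≈ 53.556)
(P + C(5))² = (482/9 - 22)² = (284/9)² = 80656/81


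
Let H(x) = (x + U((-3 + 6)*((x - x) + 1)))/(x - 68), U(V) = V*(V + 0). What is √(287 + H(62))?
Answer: √9906/6 ≈ 16.588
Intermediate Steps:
U(V) = V² (U(V) = V*V = V²)
H(x) = (9 + x)/(-68 + x) (H(x) = (x + ((-3 + 6)*((x - x) + 1))²)/(x - 68) = (x + (3*(0 + 1))²)/(-68 + x) = (x + (3*1)²)/(-68 + x) = (x + 3²)/(-68 + x) = (x + 9)/(-68 + x) = (9 + x)/(-68 + x))
√(287 + H(62)) = √(287 + (9 + 62)/(-68 + 62)) = √(287 + 71/(-6)) = √(287 - ⅙*71) = √(287 - 71/6) = √(1651/6) = √9906/6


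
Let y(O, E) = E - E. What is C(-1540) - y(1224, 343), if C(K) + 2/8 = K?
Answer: -6161/4 ≈ -1540.3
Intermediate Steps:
y(O, E) = 0
C(K) = -¼ + K
C(-1540) - y(1224, 343) = (-¼ - 1540) - 1*0 = -6161/4 + 0 = -6161/4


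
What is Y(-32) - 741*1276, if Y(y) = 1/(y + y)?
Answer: -60513025/64 ≈ -9.4552e+5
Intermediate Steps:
Y(y) = 1/(2*y)
Y(-32) - 741*1276 = (1/2)/(-32) - 741*1276 = (1/2)*(-1/32) - 945516 = -1/64 - 945516 = -60513025/64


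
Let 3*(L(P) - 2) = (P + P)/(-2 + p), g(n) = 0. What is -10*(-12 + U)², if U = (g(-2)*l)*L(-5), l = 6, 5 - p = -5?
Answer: -1440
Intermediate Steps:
p = 10 (p = 5 - 1*(-5) = 5 + 5 = 10)
L(P) = 2 + P/12 (L(P) = 2 + ((P + P)/(-2 + 10))/3 = 2 + ((2*P)/8)/3 = 2 + ((2*P)*(⅛))/3 = 2 + (P/4)/3 = 2 + P/12)
U = 0 (U = (0*6)*(2 + (1/12)*(-5)) = 0*(2 - 5/12) = 0*(19/12) = 0)
-10*(-12 + U)² = -10*(-12 + 0)² = -10*(-12)² = -10*144 = -1440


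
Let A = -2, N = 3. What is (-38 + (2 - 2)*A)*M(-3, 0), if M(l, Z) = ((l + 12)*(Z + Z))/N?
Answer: 0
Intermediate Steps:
M(l, Z) = 2*Z*(12 + l)/3 (M(l, Z) = ((l + 12)*(Z + Z))/3 = ((12 + l)*(2*Z))*(1/3) = (2*Z*(12 + l))*(1/3) = 2*Z*(12 + l)/3)
(-38 + (2 - 2)*A)*M(-3, 0) = (-38 + (2 - 2)*(-2))*((2/3)*0*(12 - 3)) = (-38 + 0*(-2))*((2/3)*0*9) = (-38 + 0)*0 = -38*0 = 0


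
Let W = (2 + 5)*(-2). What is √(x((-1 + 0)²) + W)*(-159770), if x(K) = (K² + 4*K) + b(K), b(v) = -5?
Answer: -159770*I*√14 ≈ -5.9781e+5*I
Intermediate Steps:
W = -14 (W = 7*(-2) = -14)
x(K) = -5 + K² + 4*K (x(K) = (K² + 4*K) - 5 = -5 + K² + 4*K)
√(x((-1 + 0)²) + W)*(-159770) = √((-5 + ((-1 + 0)²)² + 4*(-1 + 0)²) - 14)*(-159770) = √((-5 + ((-1)²)² + 4*(-1)²) - 14)*(-159770) = √((-5 + 1² + 4*1) - 14)*(-159770) = √((-5 + 1 + 4) - 14)*(-159770) = √(0 - 14)*(-159770) = √(-14)*(-159770) = (I*√14)*(-159770) = -159770*I*√14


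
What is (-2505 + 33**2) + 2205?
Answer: 789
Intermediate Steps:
(-2505 + 33**2) + 2205 = (-2505 + 1089) + 2205 = -1416 + 2205 = 789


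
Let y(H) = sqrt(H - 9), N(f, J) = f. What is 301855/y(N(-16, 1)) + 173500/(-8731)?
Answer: -173500/8731 - 60371*I ≈ -19.872 - 60371.0*I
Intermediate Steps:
y(H) = sqrt(-9 + H)
301855/y(N(-16, 1)) + 173500/(-8731) = 301855/(sqrt(-9 - 16)) + 173500/(-8731) = 301855/(sqrt(-25)) + 173500*(-1/8731) = 301855/((5*I)) - 173500/8731 = 301855*(-I/5) - 173500/8731 = -60371*I - 173500/8731 = -173500/8731 - 60371*I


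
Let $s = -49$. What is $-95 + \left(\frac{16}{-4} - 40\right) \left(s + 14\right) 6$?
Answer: $9145$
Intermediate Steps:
$-95 + \left(\frac{16}{-4} - 40\right) \left(s + 14\right) 6 = -95 + \left(\frac{16}{-4} - 40\right) \left(-49 + 14\right) 6 = -95 + \left(16 \left(- \frac{1}{4}\right) - 40\right) \left(-35\right) 6 = -95 + \left(-4 - 40\right) \left(-35\right) 6 = -95 + \left(-44\right) \left(-35\right) 6 = -95 + 1540 \cdot 6 = -95 + 9240 = 9145$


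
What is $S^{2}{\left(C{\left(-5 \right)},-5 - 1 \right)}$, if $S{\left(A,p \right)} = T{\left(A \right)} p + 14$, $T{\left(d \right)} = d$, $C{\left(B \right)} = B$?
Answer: $1936$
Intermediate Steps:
$S{\left(A,p \right)} = 14 + A p$ ($S{\left(A,p \right)} = A p + 14 = 14 + A p$)
$S^{2}{\left(C{\left(-5 \right)},-5 - 1 \right)} = \left(14 - 5 \left(-5 - 1\right)\right)^{2} = \left(14 - -30\right)^{2} = \left(14 + 30\right)^{2} = 44^{2} = 1936$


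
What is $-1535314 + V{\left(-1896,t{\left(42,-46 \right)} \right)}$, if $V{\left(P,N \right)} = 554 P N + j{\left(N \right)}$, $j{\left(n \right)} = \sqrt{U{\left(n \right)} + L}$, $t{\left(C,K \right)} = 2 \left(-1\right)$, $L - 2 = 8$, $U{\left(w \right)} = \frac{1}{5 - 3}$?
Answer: $565454 + \frac{\sqrt{42}}{2} \approx 5.6546 \cdot 10^{5}$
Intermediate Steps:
$U{\left(w \right)} = \frac{1}{2}$
$L = 10$ ($L = 2 + 8 = 10$)
$t{\left(C,K \right)} = -2$
$j{\left(n \right)} = \frac{\sqrt{42}}{2}$ ($j{\left(n \right)} = \sqrt{\frac{1}{2} + 10} = \sqrt{\frac{21}{2}} = \frac{\sqrt{42}}{2}$)
$V{\left(P,N \right)} = \frac{\sqrt{42}}{2} + 554 N P$ ($V{\left(P,N \right)} = 554 P N + \frac{\sqrt{42}}{2} = 554 N P + \frac{\sqrt{42}}{2} = \frac{\sqrt{42}}{2} + 554 N P$)
$-1535314 + V{\left(-1896,t{\left(42,-46 \right)} \right)} = -1535314 + \left(\frac{\sqrt{42}}{2} + 554 \left(-2\right) \left(-1896\right)\right) = -1535314 + \left(\frac{\sqrt{42}}{2} + 2100768\right) = -1535314 + \left(2100768 + \frac{\sqrt{42}}{2}\right) = 565454 + \frac{\sqrt{42}}{2}$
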